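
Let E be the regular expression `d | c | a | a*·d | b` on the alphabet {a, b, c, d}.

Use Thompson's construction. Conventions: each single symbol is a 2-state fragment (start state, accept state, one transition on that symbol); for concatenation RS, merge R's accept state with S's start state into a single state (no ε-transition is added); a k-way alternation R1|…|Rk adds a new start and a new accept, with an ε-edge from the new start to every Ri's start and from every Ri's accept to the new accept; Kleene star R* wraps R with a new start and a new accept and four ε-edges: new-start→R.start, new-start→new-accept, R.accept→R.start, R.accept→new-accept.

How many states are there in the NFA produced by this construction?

By structural recursion:
Each of the 6 symbol leaves contributes a 2-state fragment.
  a* → 4 states
  a*·d → 5 states
  d | c | a | a*·d | b → 15 states

15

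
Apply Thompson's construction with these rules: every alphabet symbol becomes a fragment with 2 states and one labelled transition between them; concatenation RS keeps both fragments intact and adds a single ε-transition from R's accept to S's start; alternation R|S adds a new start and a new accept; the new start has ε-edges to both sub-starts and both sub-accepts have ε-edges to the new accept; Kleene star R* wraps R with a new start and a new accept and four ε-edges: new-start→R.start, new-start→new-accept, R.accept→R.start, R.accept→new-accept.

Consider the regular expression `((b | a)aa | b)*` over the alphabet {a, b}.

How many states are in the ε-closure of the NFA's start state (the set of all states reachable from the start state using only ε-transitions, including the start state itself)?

Work bottom-up. For each fragment F, track |ε-closure(F.start)| and whether F's accept lies in that closure (i.e. whether F accepts ε). A single-symbol fragment has closure size 1 and does not accept ε.
  b | a : new start ε-reaches every alternative's start; none of them accept ε, so the new accept is not reached: |ε-closure| = 1 + 1 + 1 = 3
  (b | a)aa : |ε-closure| equals the left operand's closure size = 3 (its accept is not ε-reachable, so the closure stops there)
  (b | a)aa | b : new start ε-reaches every alternative's start; none of them accept ε, so the new accept is not reached: |ε-closure| = 1 + 3 + 1 = 5
  ((b | a)aa | b)* : |ε-closure| = 1 (new start) + 5 (body) + 1 (new accept) = 7

7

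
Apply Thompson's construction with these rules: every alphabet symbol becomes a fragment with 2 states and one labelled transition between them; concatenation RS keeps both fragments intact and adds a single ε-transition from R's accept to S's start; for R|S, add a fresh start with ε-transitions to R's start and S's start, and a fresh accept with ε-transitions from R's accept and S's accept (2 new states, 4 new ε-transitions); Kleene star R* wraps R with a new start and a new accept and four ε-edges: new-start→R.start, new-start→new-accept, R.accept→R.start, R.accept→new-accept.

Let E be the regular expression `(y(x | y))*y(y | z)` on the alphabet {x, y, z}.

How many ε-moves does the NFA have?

Bottom-up over the parse tree:
Each of the 6 symbol leaves contributes 0 ε-transitions.
  x | y = 4 ε-transitions
  y(x | y) = 5 ε-transitions
  (y(x | y))* = 9 ε-transitions
  y | z = 4 ε-transitions
  (y(x | y))*y(y | z) = 15 ε-transitions

15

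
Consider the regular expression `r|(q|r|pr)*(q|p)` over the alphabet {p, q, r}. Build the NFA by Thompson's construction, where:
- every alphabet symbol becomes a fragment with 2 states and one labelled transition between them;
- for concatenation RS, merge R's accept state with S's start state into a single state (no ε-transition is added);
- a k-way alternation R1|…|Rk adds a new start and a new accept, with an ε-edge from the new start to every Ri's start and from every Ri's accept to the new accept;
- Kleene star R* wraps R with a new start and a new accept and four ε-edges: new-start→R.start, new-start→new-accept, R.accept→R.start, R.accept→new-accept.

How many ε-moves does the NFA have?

Bottom-up over the parse tree:
Each of the 7 symbol leaves contributes 0 ε-transitions.
  pr → 0 ε-transitions
  q|r|pr → 6 ε-transitions
  (q|r|pr)* → 10 ε-transitions
  q|p → 4 ε-transitions
  (q|r|pr)*(q|p) → 14 ε-transitions
  r|(q|r|pr)*(q|p) → 18 ε-transitions

18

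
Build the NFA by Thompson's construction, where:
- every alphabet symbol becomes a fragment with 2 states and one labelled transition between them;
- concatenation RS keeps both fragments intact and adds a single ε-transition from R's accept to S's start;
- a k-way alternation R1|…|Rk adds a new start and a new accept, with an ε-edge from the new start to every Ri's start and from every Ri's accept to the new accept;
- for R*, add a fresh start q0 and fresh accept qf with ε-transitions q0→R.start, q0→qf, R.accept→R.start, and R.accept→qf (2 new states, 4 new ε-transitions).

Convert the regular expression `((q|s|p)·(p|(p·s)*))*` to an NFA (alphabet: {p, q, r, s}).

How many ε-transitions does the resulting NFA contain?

Recursing over subexpressions:
Each of the 6 symbol leaves contributes 0 ε-transitions.
  q|s|p : 6 ε-transitions
  p·s : 1 ε-transition
  (p·s)* : 5 ε-transitions
  p|(p·s)* : 9 ε-transitions
  (q|s|p)·(p|(p·s)*) : 16 ε-transitions
  ((q|s|p)·(p|(p·s)*))* : 20 ε-transitions

20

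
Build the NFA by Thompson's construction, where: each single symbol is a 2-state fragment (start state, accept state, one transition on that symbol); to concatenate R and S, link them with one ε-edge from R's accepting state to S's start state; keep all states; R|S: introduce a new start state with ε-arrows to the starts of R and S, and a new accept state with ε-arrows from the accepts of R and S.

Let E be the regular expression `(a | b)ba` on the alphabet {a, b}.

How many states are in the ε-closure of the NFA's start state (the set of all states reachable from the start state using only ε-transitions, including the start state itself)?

3

Let C(F) = |ε-closure(F.start)| within fragment F, and note whether F accepts ε. Symbol fragments have C = 1 and do not accept ε. Then:
  a | b → new start ε-reaches every alternative's start; none of them accept ε, so the new accept is not reached: |closure| = 1 + 1 + 1 = 3
  (a | b)ba → same as the first factor's closure: |closure| = 3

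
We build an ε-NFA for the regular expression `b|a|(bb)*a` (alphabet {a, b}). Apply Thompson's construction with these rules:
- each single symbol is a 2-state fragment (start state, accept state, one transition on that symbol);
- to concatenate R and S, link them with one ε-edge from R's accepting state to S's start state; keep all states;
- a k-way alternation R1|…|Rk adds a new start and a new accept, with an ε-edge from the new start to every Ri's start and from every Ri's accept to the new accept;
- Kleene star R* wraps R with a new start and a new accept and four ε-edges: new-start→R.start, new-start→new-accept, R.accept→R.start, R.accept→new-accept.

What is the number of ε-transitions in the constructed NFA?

Per subexpression:
Each of the 5 symbol leaves contributes 0 ε-transitions.
  bb : 1 ε-transition
  (bb)* : 5 ε-transitions
  (bb)*a : 6 ε-transitions
  b|a|(bb)*a : 12 ε-transitions

12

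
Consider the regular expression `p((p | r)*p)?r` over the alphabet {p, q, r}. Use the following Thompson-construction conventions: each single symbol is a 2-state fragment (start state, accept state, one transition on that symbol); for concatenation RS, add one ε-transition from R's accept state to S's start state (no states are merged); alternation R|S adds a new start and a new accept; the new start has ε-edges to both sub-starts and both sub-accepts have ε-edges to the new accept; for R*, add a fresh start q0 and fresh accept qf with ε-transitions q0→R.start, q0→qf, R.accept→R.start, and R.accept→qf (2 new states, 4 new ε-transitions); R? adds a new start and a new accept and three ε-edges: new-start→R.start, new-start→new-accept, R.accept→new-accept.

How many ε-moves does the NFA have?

Building bottom-up:
Each of the 5 symbol leaves contributes 0 ε-transitions.
  p | r → 4 ε-transitions
  (p | r)* → 8 ε-transitions
  (p | r)*p → 9 ε-transitions
  ((p | r)*p)? → 12 ε-transitions
  p((p | r)*p)?r → 14 ε-transitions

14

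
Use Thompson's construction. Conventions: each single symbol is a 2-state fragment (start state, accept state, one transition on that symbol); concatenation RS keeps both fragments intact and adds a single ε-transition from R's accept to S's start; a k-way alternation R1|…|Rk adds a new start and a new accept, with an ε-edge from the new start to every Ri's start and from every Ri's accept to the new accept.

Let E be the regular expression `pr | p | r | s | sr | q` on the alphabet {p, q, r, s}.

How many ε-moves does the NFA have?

14

Bottom-up over the parse tree:
Each of the 8 symbol leaves contributes 0 ε-transitions.
  pr — 1 ε-transition
  sr — 1 ε-transition
  pr | p | r | s | sr | q — 14 ε-transitions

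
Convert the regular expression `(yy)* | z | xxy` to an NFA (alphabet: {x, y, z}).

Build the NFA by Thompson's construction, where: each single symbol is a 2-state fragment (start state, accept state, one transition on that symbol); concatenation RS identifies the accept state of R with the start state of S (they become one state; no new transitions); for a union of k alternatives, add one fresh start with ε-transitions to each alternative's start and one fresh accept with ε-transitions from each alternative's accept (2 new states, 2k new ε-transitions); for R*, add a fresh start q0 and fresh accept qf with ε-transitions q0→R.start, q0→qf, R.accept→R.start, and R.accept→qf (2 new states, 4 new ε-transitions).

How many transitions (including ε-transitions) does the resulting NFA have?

16

Per subexpression:
Each of the 6 symbol leaves contributes 1 transition (1 symbol, 0 ε).
  yy → 2 transitions (2 symbol, 0 ε)
  (yy)* → 6 transitions (2 symbol, 4 ε)
  xxy → 3 transitions (3 symbol, 0 ε)
  (yy)* | z | xxy → 16 transitions (6 symbol, 10 ε)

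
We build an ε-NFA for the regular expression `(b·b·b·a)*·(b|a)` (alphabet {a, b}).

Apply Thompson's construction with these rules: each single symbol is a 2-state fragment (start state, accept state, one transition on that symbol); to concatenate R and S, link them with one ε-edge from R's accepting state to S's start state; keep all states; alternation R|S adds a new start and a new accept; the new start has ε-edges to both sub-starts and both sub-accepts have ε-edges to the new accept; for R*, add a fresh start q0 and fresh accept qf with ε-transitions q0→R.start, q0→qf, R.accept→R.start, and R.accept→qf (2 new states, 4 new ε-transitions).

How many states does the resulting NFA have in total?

Bottom-up over the parse tree:
Each of the 6 symbol leaves contributes a 2-state fragment.
  b·b·b·a → 8 states
  (b·b·b·a)* → 10 states
  b|a → 6 states
  (b·b·b·a)*·(b|a) → 16 states

16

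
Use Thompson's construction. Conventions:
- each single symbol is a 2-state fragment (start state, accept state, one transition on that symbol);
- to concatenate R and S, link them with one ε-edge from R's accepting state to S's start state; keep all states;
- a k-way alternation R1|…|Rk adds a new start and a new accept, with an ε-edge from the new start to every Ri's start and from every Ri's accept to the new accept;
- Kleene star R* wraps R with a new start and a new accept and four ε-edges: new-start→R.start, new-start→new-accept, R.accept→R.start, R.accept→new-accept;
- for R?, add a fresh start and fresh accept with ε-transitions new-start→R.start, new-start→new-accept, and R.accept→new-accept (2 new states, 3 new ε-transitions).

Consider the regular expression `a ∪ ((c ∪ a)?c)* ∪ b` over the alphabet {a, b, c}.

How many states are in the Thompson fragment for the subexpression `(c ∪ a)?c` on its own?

10

Fragment for `(c ∪ a)?c`:
Each of the 3 symbol leaves contributes a 2-state fragment.
  c ∪ a : 6 states
  (c ∪ a)? : 8 states
  (c ∪ a)?c : 10 states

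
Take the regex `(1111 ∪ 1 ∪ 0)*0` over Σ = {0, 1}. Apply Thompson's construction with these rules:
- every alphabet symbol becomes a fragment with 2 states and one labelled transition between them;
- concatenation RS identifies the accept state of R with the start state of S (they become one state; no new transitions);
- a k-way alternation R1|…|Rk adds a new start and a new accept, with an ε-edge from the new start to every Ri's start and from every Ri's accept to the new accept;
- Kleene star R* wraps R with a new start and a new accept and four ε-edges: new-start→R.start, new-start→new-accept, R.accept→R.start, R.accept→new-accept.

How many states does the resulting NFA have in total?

Building bottom-up:
Each of the 7 symbol leaves contributes a 2-state fragment.
  1111 = 5 states
  1111 ∪ 1 ∪ 0 = 11 states
  (1111 ∪ 1 ∪ 0)* = 13 states
  (1111 ∪ 1 ∪ 0)*0 = 14 states

14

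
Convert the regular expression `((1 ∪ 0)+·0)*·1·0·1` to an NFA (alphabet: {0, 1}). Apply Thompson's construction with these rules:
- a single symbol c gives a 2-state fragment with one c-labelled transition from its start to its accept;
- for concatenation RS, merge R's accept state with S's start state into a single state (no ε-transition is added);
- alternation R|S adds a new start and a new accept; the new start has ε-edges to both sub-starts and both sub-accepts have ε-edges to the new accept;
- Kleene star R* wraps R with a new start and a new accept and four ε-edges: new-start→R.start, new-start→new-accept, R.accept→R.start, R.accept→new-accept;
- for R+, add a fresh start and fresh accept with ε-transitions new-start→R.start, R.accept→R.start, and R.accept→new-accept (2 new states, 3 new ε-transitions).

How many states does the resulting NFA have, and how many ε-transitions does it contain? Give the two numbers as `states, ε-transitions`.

By structural recursion:
Each of the 6 symbol leaves contributes 2 states and 0 ε-transitions.
  1 ∪ 0 : 6 states, 4 ε-transitions
  (1 ∪ 0)+ : 8 states, 7 ε-transitions
  (1 ∪ 0)+·0 : 9 states, 7 ε-transitions
  ((1 ∪ 0)+·0)* : 11 states, 11 ε-transitions
  ((1 ∪ 0)+·0)*·1·0·1 : 14 states, 11 ε-transitions

14, 11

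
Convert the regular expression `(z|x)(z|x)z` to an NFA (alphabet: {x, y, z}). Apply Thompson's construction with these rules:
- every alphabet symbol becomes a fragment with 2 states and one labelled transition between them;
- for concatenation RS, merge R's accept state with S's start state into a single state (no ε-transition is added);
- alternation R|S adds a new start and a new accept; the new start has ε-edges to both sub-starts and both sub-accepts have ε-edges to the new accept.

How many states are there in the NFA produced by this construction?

Bottom-up over the parse tree:
Each of the 5 symbol leaves contributes a 2-state fragment.
  z|x = 6 states
  z|x = 6 states
  (z|x)(z|x)z = 12 states

12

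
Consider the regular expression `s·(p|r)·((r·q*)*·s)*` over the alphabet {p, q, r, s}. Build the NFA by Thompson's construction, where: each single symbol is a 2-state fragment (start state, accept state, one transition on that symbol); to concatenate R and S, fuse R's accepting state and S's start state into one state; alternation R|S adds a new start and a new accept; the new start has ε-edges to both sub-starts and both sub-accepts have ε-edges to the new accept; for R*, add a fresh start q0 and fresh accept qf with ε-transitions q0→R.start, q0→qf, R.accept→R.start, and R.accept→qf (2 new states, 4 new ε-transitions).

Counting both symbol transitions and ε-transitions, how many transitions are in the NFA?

22

Recursing over subexpressions:
Each of the 6 symbol leaves contributes 1 transition (1 symbol, 0 ε).
  p|r : 6 transitions (2 symbol, 4 ε)
  q* : 5 transitions (1 symbol, 4 ε)
  r·q* : 6 transitions (2 symbol, 4 ε)
  (r·q*)* : 10 transitions (2 symbol, 8 ε)
  (r·q*)*·s : 11 transitions (3 symbol, 8 ε)
  ((r·q*)*·s)* : 15 transitions (3 symbol, 12 ε)
  s·(p|r)·((r·q*)*·s)* : 22 transitions (6 symbol, 16 ε)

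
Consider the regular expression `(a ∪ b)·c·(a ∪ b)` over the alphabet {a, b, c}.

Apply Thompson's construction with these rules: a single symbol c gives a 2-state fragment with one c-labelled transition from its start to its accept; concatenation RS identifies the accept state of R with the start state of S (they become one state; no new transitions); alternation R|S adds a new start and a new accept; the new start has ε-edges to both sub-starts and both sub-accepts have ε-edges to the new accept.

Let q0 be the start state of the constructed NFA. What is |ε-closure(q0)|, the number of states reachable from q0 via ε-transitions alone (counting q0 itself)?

Let C(F) = |ε-closure(F.start)| within fragment F, and note whether F accepts ε. Symbol fragments have C = 1 and do not accept ε. Then:
  a ∪ b → C = 1 + 1 + 1 = 3 (the new accept is not ε-reachable since no branch accepts ε)
  a ∪ b → C = 1 + 1 + 1 = 3 (the new accept is not ε-reachable since no branch accepts ε)
  (a ∪ b)·c·(a ∪ b) → C equals the left operand's closure size = 3 (its accept is not ε-reachable, so the closure stops there)

3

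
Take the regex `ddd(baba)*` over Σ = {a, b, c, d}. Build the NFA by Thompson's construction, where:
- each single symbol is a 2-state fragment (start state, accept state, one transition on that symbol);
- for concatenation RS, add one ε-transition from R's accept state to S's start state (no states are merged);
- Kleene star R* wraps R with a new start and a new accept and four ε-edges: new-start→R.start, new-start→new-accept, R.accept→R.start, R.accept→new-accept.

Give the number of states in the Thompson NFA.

16

By structural recursion:
Each of the 7 symbol leaves contributes a 2-state fragment.
  baba — 8 states
  (baba)* — 10 states
  ddd(baba)* — 16 states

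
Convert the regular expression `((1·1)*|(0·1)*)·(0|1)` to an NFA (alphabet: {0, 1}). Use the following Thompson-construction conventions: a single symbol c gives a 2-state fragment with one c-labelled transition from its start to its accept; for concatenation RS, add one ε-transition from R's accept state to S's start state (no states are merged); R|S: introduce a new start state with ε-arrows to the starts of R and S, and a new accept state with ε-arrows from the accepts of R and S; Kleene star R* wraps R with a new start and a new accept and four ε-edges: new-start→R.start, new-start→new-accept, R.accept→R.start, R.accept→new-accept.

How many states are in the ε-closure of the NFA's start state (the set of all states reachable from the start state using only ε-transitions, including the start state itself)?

Compute the ε-closure size of each fragment's start state recursively; a symbol fragment's start has no outgoing ε-edge, so its closure is just itself (size 1).
  1·1 : same as the first factor's closure: C = 1
  (1·1)* : C = 1 (new start) + 1 (body) + 1 (new accept) = 3
  0·1 : C equals the left operand's closure size = 1 (its accept is not ε-reachable, so the closure stops there)
  (0·1)* : C = 1 (new start) + 1 (body) + 1 (new accept) = 3
  (1·1)*|(0·1)* : new start ε-reaches every alternative's start; at least one alternative accepts ε, so the union's new accept is reached too: C = 1 + 3 + 3 + 1 = 8
  0|1 : C = 1 + 1 + 1 = 3 (the new accept is not ε-reachable since no branch accepts ε)
  ((1·1)*|(0·1)*)·(0|1) : the left operand accepts ε, so the closure extends into the next operand (via the concat ε-link); C = 8 + 3 = 11

11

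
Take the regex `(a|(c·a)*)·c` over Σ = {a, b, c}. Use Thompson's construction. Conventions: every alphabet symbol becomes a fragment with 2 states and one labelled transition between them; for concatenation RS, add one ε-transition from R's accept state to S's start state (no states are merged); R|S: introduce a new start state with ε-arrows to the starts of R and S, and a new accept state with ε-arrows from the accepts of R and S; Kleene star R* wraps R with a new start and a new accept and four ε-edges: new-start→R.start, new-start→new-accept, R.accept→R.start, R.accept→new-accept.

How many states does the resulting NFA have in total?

Bottom-up over the parse tree:
Each of the 4 symbol leaves contributes a 2-state fragment.
  c·a : 4 states
  (c·a)* : 6 states
  a|(c·a)* : 10 states
  (a|(c·a)*)·c : 12 states

12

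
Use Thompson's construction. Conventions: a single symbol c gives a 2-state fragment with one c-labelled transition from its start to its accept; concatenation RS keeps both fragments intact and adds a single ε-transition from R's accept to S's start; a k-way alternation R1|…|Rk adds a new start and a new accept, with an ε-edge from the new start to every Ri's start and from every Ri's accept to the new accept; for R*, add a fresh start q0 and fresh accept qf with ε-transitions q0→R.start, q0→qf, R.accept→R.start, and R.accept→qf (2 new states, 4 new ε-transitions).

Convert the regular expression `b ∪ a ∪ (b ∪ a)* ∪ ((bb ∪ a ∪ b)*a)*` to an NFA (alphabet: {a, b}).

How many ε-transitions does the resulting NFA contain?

Per subexpression:
Each of the 9 symbol leaves contributes 0 ε-transitions.
  b ∪ a — 4 ε-transitions
  (b ∪ a)* — 8 ε-transitions
  bb — 1 ε-transition
  bb ∪ a ∪ b — 7 ε-transitions
  (bb ∪ a ∪ b)* — 11 ε-transitions
  (bb ∪ a ∪ b)*a — 12 ε-transitions
  ((bb ∪ a ∪ b)*a)* — 16 ε-transitions
  b ∪ a ∪ (b ∪ a)* ∪ ((bb ∪ a ∪ b)*a)* — 32 ε-transitions

32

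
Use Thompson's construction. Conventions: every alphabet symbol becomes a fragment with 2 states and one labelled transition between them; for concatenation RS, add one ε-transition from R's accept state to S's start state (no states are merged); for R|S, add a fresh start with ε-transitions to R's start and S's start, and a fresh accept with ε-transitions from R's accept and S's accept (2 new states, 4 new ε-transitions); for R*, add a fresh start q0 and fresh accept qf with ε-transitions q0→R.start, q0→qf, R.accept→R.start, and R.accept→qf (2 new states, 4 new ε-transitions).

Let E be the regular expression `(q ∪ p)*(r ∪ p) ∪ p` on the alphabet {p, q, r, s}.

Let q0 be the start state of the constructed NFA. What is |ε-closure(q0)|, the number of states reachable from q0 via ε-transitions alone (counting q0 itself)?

Compute the ε-closure size of each fragment's start state recursively; a symbol fragment's start has no outgoing ε-edge, so its closure is just itself (size 1).
  q ∪ p : C = 1 + 1 + 1 = 3 (the new accept is not ε-reachable since no branch accepts ε)
  (q ∪ p)* : new start has ε-edges to the inner start and to the new accept, so C = 2 + 3 = 5
  r ∪ p : new start ε-reaches every alternative's start; none of them accept ε, so the new accept is not reached: C = 1 + 1 + 1 = 3
  (q ∪ p)*(r ∪ p) : C = 5 + 3 = 8 (closure spills across the concat boundary because the left factor accepts ε)
  (q ∪ p)*(r ∪ p) ∪ p : new start ε-reaches every alternative's start; none of them accept ε, so the new accept is not reached: C = 1 + 8 + 1 = 10

10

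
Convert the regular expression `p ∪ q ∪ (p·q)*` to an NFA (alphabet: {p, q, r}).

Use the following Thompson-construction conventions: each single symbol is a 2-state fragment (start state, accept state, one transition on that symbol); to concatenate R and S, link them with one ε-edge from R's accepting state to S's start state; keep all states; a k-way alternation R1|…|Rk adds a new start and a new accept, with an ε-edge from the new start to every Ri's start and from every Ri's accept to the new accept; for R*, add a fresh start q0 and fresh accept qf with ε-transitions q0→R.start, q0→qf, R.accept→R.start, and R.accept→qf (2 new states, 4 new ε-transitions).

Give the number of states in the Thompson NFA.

Building bottom-up:
Each of the 4 symbol leaves contributes a 2-state fragment.
  p·q : 4 states
  (p·q)* : 6 states
  p ∪ q ∪ (p·q)* : 12 states

12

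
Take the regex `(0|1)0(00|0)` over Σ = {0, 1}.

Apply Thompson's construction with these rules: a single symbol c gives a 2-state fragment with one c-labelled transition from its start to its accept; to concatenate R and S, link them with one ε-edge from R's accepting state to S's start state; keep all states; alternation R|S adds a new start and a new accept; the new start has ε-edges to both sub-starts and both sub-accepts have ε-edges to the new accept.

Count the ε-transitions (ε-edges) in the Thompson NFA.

By structural recursion:
Each of the 6 symbol leaves contributes 0 ε-transitions.
  0|1 : 4 ε-transitions
  00 : 1 ε-transition
  00|0 : 5 ε-transitions
  (0|1)0(00|0) : 11 ε-transitions

11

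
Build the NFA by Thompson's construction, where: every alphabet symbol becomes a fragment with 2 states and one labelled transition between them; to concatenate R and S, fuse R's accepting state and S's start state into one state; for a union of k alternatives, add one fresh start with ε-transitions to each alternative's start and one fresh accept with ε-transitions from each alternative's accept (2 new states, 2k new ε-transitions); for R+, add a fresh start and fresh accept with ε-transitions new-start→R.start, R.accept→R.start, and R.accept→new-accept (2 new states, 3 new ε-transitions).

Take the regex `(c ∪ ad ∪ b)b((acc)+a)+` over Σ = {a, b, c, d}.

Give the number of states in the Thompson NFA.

18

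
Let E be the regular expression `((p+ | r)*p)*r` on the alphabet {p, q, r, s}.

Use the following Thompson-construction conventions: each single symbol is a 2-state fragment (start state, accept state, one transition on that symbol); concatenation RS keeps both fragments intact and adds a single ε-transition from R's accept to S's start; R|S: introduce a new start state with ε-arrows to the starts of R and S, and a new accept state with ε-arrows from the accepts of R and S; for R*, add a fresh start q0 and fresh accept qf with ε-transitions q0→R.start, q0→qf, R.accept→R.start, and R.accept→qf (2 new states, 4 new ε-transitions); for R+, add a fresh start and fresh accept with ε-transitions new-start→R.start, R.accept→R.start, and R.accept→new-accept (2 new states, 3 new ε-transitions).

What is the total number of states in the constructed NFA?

Bottom-up over the parse tree:
Each of the 4 symbol leaves contributes a 2-state fragment.
  p+ — 4 states
  p+ | r — 8 states
  (p+ | r)* — 10 states
  (p+ | r)*p — 12 states
  ((p+ | r)*p)* — 14 states
  ((p+ | r)*p)*r — 16 states

16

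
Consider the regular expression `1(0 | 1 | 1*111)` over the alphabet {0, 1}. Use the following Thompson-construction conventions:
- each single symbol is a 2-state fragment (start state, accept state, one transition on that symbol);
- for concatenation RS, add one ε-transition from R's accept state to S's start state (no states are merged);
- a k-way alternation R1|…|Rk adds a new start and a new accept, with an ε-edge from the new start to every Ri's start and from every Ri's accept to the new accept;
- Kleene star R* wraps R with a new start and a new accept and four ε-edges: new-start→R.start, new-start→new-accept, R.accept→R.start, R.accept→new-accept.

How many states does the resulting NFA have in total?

By structural recursion:
Each of the 7 symbol leaves contributes a 2-state fragment.
  1* = 4 states
  1*111 = 10 states
  0 | 1 | 1*111 = 16 states
  1(0 | 1 | 1*111) = 18 states

18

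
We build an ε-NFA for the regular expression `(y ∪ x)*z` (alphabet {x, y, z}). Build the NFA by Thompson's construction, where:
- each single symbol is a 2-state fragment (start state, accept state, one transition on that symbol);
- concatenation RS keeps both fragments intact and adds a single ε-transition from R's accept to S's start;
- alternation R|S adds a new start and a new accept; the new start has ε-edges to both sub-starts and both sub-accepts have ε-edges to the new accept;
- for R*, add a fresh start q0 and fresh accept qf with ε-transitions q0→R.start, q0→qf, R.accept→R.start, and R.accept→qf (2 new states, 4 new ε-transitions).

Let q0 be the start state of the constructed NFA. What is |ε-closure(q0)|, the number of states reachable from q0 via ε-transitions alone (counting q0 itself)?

Compute the ε-closure size of each fragment's start state recursively; a symbol fragment's start has no outgoing ε-edge, so its closure is just itself (size 1).
  y ∪ x → new start ε-reaches every alternative's start; none of them accept ε, so the new accept is not reached: |closure| = 1 + 1 + 1 = 3
  (y ∪ x)* → the star's fresh start ε-reaches both the body's start and the fresh accept: |closure| = 2 + 3 = 5
  (y ∪ x)*z → the left operand accepts ε, so the closure extends into the next operand (via the concat ε-link); |closure| = 5 + 1 = 6

6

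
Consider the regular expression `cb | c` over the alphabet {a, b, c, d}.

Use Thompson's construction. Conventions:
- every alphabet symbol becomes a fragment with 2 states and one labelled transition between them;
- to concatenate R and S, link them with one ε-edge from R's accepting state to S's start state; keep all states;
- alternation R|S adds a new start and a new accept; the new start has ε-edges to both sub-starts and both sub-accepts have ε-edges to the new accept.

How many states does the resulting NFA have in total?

Building bottom-up:
Each of the 3 symbol leaves contributes a 2-state fragment.
  cb = 4 states
  cb | c = 8 states

8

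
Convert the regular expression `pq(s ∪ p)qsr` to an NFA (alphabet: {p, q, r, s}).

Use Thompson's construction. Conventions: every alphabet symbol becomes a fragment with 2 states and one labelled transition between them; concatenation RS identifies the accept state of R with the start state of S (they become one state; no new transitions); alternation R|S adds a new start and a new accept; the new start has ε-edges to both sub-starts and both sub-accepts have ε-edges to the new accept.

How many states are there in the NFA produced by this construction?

By structural recursion:
Each of the 7 symbol leaves contributes a 2-state fragment.
  s ∪ p : 6 states
  pq(s ∪ p)qsr : 11 states

11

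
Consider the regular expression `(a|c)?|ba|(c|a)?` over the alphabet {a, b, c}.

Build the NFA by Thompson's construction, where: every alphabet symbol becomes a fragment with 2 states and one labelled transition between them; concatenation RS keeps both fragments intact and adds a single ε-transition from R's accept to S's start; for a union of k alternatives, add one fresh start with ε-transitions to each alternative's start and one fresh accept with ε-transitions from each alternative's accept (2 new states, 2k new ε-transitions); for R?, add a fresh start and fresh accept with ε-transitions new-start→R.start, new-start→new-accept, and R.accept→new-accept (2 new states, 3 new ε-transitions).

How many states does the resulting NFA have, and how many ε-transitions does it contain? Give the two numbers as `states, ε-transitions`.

By structural recursion:
Each of the 6 symbol leaves contributes 2 states and 0 ε-transitions.
  a|c = 6 states, 4 ε-transitions
  (a|c)? = 8 states, 7 ε-transitions
  ba = 4 states, 1 ε-transition
  c|a = 6 states, 4 ε-transitions
  (c|a)? = 8 states, 7 ε-transitions
  (a|c)?|ba|(c|a)? = 22 states, 21 ε-transitions

22, 21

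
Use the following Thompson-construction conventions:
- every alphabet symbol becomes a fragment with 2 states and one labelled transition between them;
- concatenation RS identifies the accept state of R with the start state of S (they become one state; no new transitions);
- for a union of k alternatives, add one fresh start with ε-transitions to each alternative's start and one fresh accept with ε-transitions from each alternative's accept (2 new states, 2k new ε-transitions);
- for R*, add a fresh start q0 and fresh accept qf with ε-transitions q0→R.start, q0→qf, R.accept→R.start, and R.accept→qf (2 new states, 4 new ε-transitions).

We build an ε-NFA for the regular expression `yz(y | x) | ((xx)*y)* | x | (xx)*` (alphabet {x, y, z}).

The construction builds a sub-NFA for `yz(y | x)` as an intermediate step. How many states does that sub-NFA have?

8

Fragment for `yz(y | x)`:
Each of the 4 symbol leaves contributes a 2-state fragment.
  y | x → 6 states
  yz(y | x) → 8 states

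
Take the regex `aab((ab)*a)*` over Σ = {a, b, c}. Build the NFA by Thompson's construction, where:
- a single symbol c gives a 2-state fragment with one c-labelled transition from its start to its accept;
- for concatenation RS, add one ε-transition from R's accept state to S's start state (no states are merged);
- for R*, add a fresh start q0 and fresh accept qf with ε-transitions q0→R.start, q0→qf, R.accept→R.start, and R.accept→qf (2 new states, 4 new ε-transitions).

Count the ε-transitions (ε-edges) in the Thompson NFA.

By structural recursion:
Each of the 6 symbol leaves contributes 0 ε-transitions.
  ab — 1 ε-transition
  (ab)* — 5 ε-transitions
  (ab)*a — 6 ε-transitions
  ((ab)*a)* — 10 ε-transitions
  aab((ab)*a)* — 13 ε-transitions

13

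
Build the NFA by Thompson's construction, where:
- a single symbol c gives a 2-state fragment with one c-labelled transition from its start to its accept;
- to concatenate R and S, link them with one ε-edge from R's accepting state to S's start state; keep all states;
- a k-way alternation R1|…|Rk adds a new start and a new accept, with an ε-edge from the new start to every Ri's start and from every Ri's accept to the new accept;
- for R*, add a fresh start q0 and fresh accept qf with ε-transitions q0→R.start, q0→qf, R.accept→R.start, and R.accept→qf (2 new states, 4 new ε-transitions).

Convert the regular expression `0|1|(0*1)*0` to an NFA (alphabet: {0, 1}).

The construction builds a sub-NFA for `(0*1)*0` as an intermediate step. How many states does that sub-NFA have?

10

Fragment for `(0*1)*0`:
Each of the 3 symbol leaves contributes a 2-state fragment.
  0* → 4 states
  0*1 → 6 states
  (0*1)* → 8 states
  (0*1)*0 → 10 states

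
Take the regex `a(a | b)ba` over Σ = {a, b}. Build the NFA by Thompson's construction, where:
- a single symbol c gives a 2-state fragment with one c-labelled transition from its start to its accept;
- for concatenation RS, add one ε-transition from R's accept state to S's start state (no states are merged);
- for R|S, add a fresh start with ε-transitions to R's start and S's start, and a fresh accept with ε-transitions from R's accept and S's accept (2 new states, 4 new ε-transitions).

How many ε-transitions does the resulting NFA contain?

Building bottom-up:
Each of the 5 symbol leaves contributes 0 ε-transitions.
  a | b → 4 ε-transitions
  a(a | b)ba → 7 ε-transitions

7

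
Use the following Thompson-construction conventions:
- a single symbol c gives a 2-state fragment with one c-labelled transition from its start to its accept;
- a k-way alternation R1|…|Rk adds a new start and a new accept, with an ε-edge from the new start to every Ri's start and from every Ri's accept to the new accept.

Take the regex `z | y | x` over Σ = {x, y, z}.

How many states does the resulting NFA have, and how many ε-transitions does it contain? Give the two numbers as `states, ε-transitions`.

Recursing over subexpressions:
Each of the 3 symbol leaves contributes 2 states and 0 ε-transitions.
  z | y | x → 8 states, 6 ε-transitions

8, 6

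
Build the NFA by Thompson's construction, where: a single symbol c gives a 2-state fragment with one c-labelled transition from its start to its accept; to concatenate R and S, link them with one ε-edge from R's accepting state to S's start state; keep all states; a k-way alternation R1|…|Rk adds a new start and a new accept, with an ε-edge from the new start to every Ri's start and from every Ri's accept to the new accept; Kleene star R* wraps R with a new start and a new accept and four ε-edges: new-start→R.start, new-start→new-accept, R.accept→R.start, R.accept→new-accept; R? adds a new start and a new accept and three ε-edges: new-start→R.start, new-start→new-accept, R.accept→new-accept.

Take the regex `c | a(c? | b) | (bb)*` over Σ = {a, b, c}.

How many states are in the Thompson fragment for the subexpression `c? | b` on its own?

Fragment for `c? | b`:
Each of the 2 symbol leaves contributes a 2-state fragment.
  c? → 4 states
  c? | b → 8 states

8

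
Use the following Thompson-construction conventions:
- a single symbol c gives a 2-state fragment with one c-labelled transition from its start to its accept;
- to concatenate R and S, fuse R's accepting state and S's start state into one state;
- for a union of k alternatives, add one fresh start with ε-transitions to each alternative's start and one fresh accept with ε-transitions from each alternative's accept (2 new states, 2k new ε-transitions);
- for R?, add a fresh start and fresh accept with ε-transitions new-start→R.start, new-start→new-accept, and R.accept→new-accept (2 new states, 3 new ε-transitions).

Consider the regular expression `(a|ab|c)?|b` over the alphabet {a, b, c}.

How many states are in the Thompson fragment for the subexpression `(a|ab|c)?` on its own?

11

Fragment for `(a|ab|c)?`:
Each of the 4 symbol leaves contributes a 2-state fragment.
  ab = 3 states
  a|ab|c = 9 states
  (a|ab|c)? = 11 states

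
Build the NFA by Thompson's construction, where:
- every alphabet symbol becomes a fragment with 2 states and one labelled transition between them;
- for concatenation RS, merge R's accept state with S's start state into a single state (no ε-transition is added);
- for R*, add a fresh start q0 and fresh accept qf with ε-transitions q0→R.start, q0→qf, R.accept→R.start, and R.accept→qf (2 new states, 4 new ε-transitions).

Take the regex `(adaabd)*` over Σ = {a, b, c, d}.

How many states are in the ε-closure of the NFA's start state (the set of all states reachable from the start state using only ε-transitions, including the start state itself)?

Let C(F) = |ε-closure(F.start)| within fragment F, and note whether F accepts ε. Symbol fragments have C = 1 and do not accept ε. Then:
  adaabd → same as the first factor's closure: |ε-closure| = 1
  (adaabd)* → |ε-closure| = 1 (new start) + 1 (body) + 1 (new accept) = 3

3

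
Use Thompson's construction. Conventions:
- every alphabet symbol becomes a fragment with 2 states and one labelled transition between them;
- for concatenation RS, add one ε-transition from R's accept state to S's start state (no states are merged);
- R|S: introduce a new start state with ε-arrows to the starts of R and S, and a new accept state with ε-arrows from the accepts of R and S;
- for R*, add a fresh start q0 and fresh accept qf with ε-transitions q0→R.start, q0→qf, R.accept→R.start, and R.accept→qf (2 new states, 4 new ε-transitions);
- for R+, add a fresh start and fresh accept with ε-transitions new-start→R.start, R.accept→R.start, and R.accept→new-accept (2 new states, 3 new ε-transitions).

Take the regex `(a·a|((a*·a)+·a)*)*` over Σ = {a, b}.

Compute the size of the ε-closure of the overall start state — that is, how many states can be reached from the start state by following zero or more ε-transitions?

Work bottom-up. For each fragment F, track |ε-closure(F.start)| and whether F's accept lies in that closure (i.e. whether F accepts ε). A single-symbol fragment has closure size 1 and does not accept ε.
  a·a → |ε-closure| equals the left operand's closure size = 1 (its accept is not ε-reachable, so the closure stops there)
  a* → new start has ε-edges to the inner start and to the new accept, so |ε-closure| = 2 + 1 = 3
  a*·a → the left operand accepts ε, so the closure extends into the next operand (via the concat ε-link); |ε-closure| = 3 + 1 = 4
  (a*·a)+ → |ε-closure| = 1 + 4 = 5 (the body doesn't accept ε, so the new accept is not reached)
  (a*·a)+·a → |ε-closure| equals the left operand's closure size = 5 (its accept is not ε-reachable, so the closure stops there)
  ((a*·a)+·a)* → the star's fresh start ε-reaches both the body's start and the fresh accept: |ε-closure| = 2 + 5 = 7
  a·a|((a*·a)+·a)* → |ε-closure| = 1 (new start) + (1 + 7) + 1 (new accept, since some branch ε-reaches its own accept) = 10
  (a·a|((a*·a)+·a)*)* → new start has ε-edges to the inner start and to the new accept, so |ε-closure| = 2 + 10 = 12

12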